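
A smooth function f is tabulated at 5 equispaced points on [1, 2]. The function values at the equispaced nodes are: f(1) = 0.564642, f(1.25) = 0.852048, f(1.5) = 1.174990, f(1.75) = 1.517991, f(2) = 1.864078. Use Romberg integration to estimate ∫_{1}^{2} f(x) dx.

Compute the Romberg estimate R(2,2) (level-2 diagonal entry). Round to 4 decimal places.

1.1882

R(0,0) (trapezoid, 1 panel, h=1.0000): 1.214360
R(1,0) (trapezoid, 2 panels, h=0.5000): 1.194675
R(2,0) (trapezoid, 4 panels, h=0.2500): 1.189847
R(1,1) = 1.194675 + (1.194675 − 1.214360)/3 = 1.188113
R(2,1) = 1.189847 + (1.189847 − 1.194675)/3 = 1.188238
R(2,2) = 1.188238 + (1.188238 − 1.188113)/15 = 1.188246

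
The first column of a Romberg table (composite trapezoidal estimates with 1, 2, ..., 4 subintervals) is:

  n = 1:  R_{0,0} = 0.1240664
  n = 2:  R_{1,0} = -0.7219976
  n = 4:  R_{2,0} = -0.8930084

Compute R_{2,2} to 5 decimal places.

-0.94641

Richardson extrapolation on the trapezoidal column (denominator 4−1=3):
R_{1,1} = (4·(-0.7219976) − 0.1240664) / 3 = -1.0040189
R_{2,1} = (4·(-0.8930084) − (-0.7219976)) / 3 = -0.9500120
R_{2,2} = -0.9500120 + (-0.9500120 − (-1.0040189))/15 = -0.9464115
(Column j=1 coincides with Simpson's rule on the same nodes.)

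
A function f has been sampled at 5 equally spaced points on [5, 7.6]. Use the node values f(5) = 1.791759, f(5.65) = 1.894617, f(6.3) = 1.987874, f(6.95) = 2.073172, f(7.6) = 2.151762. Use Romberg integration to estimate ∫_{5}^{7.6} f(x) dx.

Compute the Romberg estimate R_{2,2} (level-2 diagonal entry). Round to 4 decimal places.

5.1546

R_{0,0} (trapezoid, 1 panel, h=2.6000): 5.126577
R_{1,0} (trapezoid, 2 panels, h=1.3000): 5.147525
R_{2,0} (trapezoid, 4 panels, h=0.6500): 5.152825
R_{1,1} = 5.147525 + (5.147525 − 5.126577)/3 = 5.154508
R_{2,1} = 5.152825 + (5.152825 − 5.147525)/3 = 5.154592
R_{2,2} = 5.154592 + (5.154592 − 5.154508)/15 = 5.154598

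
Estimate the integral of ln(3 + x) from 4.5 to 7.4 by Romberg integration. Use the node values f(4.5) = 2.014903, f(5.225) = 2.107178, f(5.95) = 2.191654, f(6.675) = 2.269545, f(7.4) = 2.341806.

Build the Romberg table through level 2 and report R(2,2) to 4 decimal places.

6.3430

R(0,0) (trapezoid, 1 panel, h=2.9000): 6.317228
R(1,0) (trapezoid, 2 panels, h=1.4500): 6.336512
R(2,0) (trapezoid, 4 panels, h=0.7250): 6.341380
R(1,1) = 6.336512 + (6.336512 − 6.317228)/3 = 6.342940
R(2,1) = 6.341380 + (6.341380 − 6.336512)/3 = 6.343003
R(2,2) = 6.343003 + (6.343003 − 6.342940)/15 = 6.343007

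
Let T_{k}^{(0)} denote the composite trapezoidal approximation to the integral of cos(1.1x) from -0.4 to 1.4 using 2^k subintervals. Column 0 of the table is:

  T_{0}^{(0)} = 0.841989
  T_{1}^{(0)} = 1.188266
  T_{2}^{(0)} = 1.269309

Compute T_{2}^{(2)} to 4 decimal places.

1.2958

T_{1}^{(1)} = 1.188266 + (1.188266 − 0.841989)/3 = 1.303692
T_{2}^{(1)} = (4·1.269309 − 1.188266) / 3 = 1.296323
T_{2}^{(2)} = 1.296323 + (1.296323 − 1.303692)/15 = 1.295832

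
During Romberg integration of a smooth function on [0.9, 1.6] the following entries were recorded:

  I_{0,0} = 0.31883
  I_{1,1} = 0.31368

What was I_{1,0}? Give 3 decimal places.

From I_{1,1} = (4·I_{1,0} − I_{0,0})/3, solve for I_{1,0}:
4·I_{1,0} = 3·0.31368 + 0.31883 = 1.25987
I_{1,0} = 0.31497

0.315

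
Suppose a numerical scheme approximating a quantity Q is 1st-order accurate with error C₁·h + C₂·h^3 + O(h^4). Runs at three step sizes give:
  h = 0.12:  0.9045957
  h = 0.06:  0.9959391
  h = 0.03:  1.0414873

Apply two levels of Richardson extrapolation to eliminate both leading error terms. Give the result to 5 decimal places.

First eliminate the h term (factor 2^1 = 2):
  B₁ = (2·0.9959391 − 0.9045957)/1 = 1.0872825
  B₂ = (2·1.0414873 − 0.9959391)/1 = 1.0870355
Then eliminate the h^3 term (factor 2^3 = 8):
  (8·1.0870355 − 1.0872825)/7 = 1.0870002

1.08700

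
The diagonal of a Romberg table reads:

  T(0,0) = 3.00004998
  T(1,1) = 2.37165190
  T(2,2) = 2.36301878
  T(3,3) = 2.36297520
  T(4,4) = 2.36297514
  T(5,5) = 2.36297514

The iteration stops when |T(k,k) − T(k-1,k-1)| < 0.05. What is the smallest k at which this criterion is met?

k = 2

|T(1,1) − T(0,0)| = 0.62839808 ≥ 0.05
|T(2,2) − T(1,1)| = 0.00863312 < 0.05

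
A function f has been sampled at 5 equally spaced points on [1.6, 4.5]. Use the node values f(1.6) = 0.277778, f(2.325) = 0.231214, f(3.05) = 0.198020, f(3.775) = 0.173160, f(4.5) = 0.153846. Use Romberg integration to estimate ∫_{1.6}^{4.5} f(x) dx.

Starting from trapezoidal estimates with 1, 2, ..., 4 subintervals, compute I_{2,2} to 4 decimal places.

0.5909

I_{0,0} (trapezoid, 1 panel, h=2.9000): 0.625855
I_{1,0} (trapezoid, 2 panels, h=1.4500): 0.600056
I_{2,0} (trapezoid, 4 panels, h=0.7250): 0.593199
I_{1,1} = 0.600056 + (0.600056 − 0.625855)/3 = 0.591456
I_{2,1} = 0.593199 + (0.593199 − 0.600056)/3 = 0.590913
I_{2,2} = 0.590913 + (0.590913 − 0.591456)/15 = 0.590877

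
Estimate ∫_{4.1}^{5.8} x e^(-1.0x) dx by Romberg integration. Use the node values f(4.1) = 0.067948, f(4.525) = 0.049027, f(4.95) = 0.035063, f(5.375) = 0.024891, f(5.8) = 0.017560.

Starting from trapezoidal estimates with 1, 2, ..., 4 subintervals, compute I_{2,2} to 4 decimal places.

I_{0,0} (trapezoid, 1 panel, h=1.7000): 0.072682
I_{1,0} (trapezoid, 2 panels, h=0.8500): 0.066144
I_{2,0} (trapezoid, 4 panels, h=0.4250): 0.064487
I_{1,1} = 0.066144 + (0.066144 − 0.072682)/3 = 0.063965
I_{2,1} = 0.064487 + (0.064487 − 0.066144)/3 = 0.063935
I_{2,2} = 0.063935 + (0.063935 − 0.063965)/15 = 0.063933

0.0639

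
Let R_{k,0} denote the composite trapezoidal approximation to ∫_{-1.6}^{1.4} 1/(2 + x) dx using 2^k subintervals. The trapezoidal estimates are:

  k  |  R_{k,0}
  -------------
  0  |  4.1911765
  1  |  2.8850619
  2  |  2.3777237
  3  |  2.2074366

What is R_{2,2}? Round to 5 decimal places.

Richardson extrapolation on the trapezoidal column (denominator 4−1=3):
R_{1,1} = 2.8850619 + (2.8850619 − 4.1911765)/3 = 2.4496904
R_{2,1} = 2.3777237 + (2.3777237 − 2.8850619)/3 = 2.2086110
R_{2,2} = 2.2086110 + (2.2086110 − 2.4496904)/15 = 2.1925390

2.19254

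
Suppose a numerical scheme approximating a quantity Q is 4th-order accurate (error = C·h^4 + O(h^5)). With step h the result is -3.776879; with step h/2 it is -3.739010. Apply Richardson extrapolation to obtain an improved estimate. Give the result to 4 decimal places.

Extrapolated value = (16·A(h/2) − A(h)) / (16 − 1)
= (16·(-3.739010) − (-3.776879)) / 15
= -56.047281 / 15 = -3.736485

-3.7365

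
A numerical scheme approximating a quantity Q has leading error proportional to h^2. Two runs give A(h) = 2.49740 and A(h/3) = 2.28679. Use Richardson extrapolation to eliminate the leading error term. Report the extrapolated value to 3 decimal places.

2.260

Extrapolated value = (9·A(h/3) − A(h)) / (9 − 1)
= (9·2.28679 − 2.49740) / 8
= 18.08371 / 8 = 2.26046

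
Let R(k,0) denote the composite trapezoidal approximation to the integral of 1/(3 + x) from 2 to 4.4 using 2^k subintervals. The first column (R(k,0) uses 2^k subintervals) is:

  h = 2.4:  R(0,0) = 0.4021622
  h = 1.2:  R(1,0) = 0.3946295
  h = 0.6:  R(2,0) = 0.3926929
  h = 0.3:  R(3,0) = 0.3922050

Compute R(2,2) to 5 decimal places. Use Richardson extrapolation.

0.39204

R(1,1) = 0.3946295 + (0.3946295 − 0.4021622)/3 = 0.3921186
R(2,1) = 0.3926929 + (0.3926929 − 0.3946295)/3 = 0.3920474
R(2,2) = (16·0.3920474 − 0.3921186) / 15 = 0.3920427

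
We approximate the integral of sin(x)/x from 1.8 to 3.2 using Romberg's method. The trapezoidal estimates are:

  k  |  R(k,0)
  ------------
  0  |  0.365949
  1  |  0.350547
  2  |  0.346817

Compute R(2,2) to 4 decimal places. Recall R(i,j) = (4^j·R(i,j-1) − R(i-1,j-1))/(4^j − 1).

0.3456

Richardson extrapolation on the trapezoidal column (denominator 4−1=3):
R(1,1) = 0.350547 + (0.350547 − 0.365949)/3 = 0.345413
R(2,1) = 0.346817 + (0.346817 − 0.350547)/3 = 0.345574
R(2,2) = (16·0.345574 − 0.345413) / 15 = 0.345585
(Column j=1 coincides with Simpson's rule on the same nodes.)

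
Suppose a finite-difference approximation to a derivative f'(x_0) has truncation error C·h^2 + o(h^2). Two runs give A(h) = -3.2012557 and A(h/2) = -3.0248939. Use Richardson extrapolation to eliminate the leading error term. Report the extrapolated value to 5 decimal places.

-2.96611

Extrapolated value = (4·A(h/2) − A(h)) / (4 − 1)
= (4·(-3.0248939) − (-3.2012557)) / 3
= -8.8983199 / 3 = -2.9661066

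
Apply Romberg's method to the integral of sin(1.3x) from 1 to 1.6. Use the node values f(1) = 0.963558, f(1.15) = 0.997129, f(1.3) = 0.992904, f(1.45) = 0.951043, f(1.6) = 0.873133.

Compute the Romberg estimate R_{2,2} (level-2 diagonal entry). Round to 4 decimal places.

0.5808

R_{0,0} (trapezoid, 1 panel, h=0.6000): 0.551007
R_{1,0} (trapezoid, 2 panels, h=0.3000): 0.573375
R_{2,0} (trapezoid, 4 panels, h=0.1500): 0.578913
R_{1,1} = 0.573375 + (0.573375 − 0.551007)/3 = 0.580831
R_{2,1} = 0.578913 + (0.578913 − 0.573375)/3 = 0.580759
R_{2,2} = 0.580759 + (0.580759 − 0.580831)/15 = 0.580754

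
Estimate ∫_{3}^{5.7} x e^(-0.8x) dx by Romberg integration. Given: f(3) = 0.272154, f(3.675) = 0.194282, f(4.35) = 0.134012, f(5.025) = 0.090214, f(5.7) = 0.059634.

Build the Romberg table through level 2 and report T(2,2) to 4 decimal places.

0.3910

T(0,0) (trapezoid, 1 panel, h=2.7000): 0.447914
T(1,0) (trapezoid, 2 panels, h=1.3500): 0.404873
T(2,0) (trapezoid, 4 panels, h=0.6750): 0.394471
T(1,1) = 0.404873 + (0.404873 − 0.447914)/3 = 0.390526
T(2,1) = 0.394471 + (0.394471 − 0.404873)/3 = 0.391004
T(2,2) = 0.391004 + (0.391004 − 0.390526)/15 = 0.391036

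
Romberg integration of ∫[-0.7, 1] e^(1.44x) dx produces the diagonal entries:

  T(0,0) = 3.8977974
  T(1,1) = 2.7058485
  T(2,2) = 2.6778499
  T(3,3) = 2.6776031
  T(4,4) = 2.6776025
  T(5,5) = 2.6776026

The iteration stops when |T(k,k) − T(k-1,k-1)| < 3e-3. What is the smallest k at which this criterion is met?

|T(1,1) − T(0,0)| = 1.1919489 ≥ 3e-3
|T(2,2) − T(1,1)| = 0.0279986 ≥ 3e-3
|T(3,3) − T(2,2)| = 0.0002468 < 3e-3

k = 3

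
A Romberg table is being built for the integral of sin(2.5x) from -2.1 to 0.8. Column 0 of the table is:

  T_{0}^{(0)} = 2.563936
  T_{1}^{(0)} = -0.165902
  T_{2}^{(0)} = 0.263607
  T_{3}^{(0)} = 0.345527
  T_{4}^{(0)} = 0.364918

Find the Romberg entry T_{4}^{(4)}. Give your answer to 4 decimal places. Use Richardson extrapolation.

T_{1}^{(1)} = -0.165902 + (-0.165902 − 2.563936)/3 = -1.075848
T_{2}^{(1)} = (4·0.263607 − (-0.165902)) / 3 = 0.406777
T_{3}^{(1)} = 0.345527 + (0.345527 − 0.263607)/3 = 0.372834
T_{4}^{(1)} = 0.364918 + (0.364918 − 0.345527)/3 = 0.371382
T_{2}^{(2)} = (16·0.406777 − (-1.075848)) / 15 = 0.505619
T_{3}^{(2)} = (16·0.372834 − 0.406777) / 15 = 0.370571
T_{4}^{(2)} = 0.371382 + (0.371382 − 0.372834)/15 = 0.371285
T_{3}^{(3)} = (64·0.370571 − 0.505619) / 63 = 0.368427
T_{4}^{(3)} = (64·0.371285 − 0.370571) / 63 = 0.371296
T_{4}^{(4)} = (256·0.371296 − 0.368427) / 255 = 0.371307

0.3713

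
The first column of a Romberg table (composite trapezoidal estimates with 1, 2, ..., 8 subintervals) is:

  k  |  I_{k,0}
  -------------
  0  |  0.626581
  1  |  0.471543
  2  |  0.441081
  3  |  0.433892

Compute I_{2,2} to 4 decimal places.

Richardson extrapolation on the trapezoidal column (denominator 4−1=3):
I_{1,1} = (4·0.471543 − 0.626581) / 3 = 0.419864
I_{2,1} = (4·0.441081 − 0.471543) / 3 = 0.430927
I_{2,2} = (16·0.430927 − 0.419864) / 15 = 0.431665
(Column j=1 coincides with Simpson's rule on the same nodes.)

0.4317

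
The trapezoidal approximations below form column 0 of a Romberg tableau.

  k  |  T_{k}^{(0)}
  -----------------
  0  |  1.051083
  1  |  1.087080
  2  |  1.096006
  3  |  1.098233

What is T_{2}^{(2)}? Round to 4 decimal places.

1.0990

T_{1}^{(1)} = 1.087080 + (1.087080 − 1.051083)/3 = 1.099079
T_{2}^{(1)} = 1.096006 + (1.096006 − 1.087080)/3 = 1.098981
T_{2}^{(2)} = 1.098981 + (1.098981 − 1.099079)/15 = 1.098974
(Column j=1 coincides with Simpson's rule on the same nodes.)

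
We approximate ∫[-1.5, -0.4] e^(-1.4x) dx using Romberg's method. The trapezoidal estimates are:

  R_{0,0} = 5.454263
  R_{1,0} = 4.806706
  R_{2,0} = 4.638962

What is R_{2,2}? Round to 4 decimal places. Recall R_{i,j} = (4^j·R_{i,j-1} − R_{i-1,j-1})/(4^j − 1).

4.5825

Richardson extrapolation on the trapezoidal column (denominator 4−1=3):
R_{1,1} = 4.806706 + (4.806706 − 5.454263)/3 = 4.590854
R_{2,1} = 4.638962 + (4.638962 − 4.806706)/3 = 4.583047
R_{2,2} = (16·4.583047 − 4.590854) / 15 = 4.582527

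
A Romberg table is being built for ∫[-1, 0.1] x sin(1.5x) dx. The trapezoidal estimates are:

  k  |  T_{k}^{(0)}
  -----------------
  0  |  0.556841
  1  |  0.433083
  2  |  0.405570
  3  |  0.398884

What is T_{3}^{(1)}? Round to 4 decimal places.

0.3967

Richardson extrapolation on the trapezoidal column (denominator 4−1=3):
T_{3}^{(1)} = 0.398884 + (0.398884 − 0.405570)/3 = 0.396655
(Column j=1 coincides with Simpson's rule on the same nodes.)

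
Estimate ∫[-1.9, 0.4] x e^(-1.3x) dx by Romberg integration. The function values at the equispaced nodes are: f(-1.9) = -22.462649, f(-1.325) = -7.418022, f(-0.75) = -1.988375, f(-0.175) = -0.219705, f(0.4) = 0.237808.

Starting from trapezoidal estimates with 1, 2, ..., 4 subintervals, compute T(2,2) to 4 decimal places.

-10.8315

T(0,0) (trapezoid, 1 panel, h=2.3000): -25.558567
T(1,0) (trapezoid, 2 panels, h=1.1500): -15.065915
T(2,0) (trapezoid, 4 panels, h=0.5750): -11.924650
T(1,1) = -15.065915 + (-15.065915 − (-25.558567))/3 = -11.568364
T(2,1) = -11.924650 + (-11.924650 − (-15.065915))/3 = -10.877562
T(2,2) = -10.877562 + (-10.877562 − (-11.568364))/15 = -10.831509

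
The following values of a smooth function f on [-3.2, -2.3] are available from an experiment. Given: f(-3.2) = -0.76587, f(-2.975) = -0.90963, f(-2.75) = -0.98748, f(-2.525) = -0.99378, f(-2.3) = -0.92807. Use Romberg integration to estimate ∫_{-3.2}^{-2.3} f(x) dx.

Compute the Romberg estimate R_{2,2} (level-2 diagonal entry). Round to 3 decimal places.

-0.846

R_{0,0} (trapezoid, 1 panel, h=0.9000): -0.76227
R_{1,0} (trapezoid, 2 panels, h=0.4500): -0.82550
R_{2,0} (trapezoid, 4 panels, h=0.2250): -0.84102
R_{1,1} = -0.82550 + (-0.82550 − (-0.76227))/3 = -0.84658
R_{2,1} = -0.84102 + (-0.84102 − (-0.82550))/3 = -0.84619
R_{2,2} = -0.84619 + (-0.84619 − (-0.84658))/15 = -0.84616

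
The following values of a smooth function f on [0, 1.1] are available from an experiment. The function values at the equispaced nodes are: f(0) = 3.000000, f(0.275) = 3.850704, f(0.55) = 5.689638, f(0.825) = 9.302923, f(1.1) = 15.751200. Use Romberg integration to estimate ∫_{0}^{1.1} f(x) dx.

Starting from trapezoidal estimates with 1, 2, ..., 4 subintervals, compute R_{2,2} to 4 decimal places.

7.5833

R_{0,0} (trapezoid, 1 panel, h=1.1000): 10.313160
R_{1,0} (trapezoid, 2 panels, h=0.5500): 8.285881
R_{2,0} (trapezoid, 4 panels, h=0.2750): 7.760188
R_{1,1} = 8.285881 + (8.285881 − 10.313160)/3 = 7.610121
R_{2,1} = 7.760188 + (7.760188 − 8.285881)/3 = 7.584957
R_{2,2} = 7.584957 + (7.584957 − 7.610121)/15 = 7.583279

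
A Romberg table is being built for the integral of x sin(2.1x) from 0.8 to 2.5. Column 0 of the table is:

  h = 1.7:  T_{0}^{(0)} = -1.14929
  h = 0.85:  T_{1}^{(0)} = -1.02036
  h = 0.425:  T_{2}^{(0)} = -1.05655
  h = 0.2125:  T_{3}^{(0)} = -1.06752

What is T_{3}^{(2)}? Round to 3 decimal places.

-1.071

Richardson extrapolation on the trapezoidal column (denominator 4−1=3):
T_{2}^{(1)} = -1.05655 + (-1.05655 − (-1.02036))/3 = -1.06861
T_{3}^{(1)} = (4·(-1.06752) − (-1.05655)) / 3 = -1.07118
T_{3}^{(2)} = (16·(-1.07118) − (-1.06861)) / 15 = -1.07135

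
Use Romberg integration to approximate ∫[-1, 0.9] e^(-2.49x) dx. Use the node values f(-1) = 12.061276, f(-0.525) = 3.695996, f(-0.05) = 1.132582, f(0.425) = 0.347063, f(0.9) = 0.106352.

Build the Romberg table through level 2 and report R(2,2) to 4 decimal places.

4.8163

R(0,0) (trapezoid, 1 panel, h=1.9000): 11.559247
R(1,0) (trapezoid, 2 panels, h=0.9500): 6.855576
R(2,0) (trapezoid, 4 panels, h=0.4750): 5.348241
R(1,1) = 6.855576 + (6.855576 − 11.559247)/3 = 5.287686
R(2,1) = 5.348241 + (5.348241 − 6.855576)/3 = 4.845796
R(2,2) = 4.845796 + (4.845796 − 5.287686)/15 = 4.816337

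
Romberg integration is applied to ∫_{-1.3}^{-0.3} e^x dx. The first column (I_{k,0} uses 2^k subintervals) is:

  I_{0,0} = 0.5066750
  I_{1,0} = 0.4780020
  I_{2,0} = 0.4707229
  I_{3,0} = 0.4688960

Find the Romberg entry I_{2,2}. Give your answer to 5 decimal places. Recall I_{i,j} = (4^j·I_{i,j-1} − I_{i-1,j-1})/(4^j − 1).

Richardson extrapolation on the trapezoidal column (denominator 4−1=3):
I_{1,1} = 0.4780020 + (0.4780020 − 0.5066750)/3 = 0.4684443
I_{2,1} = 0.4707229 + (0.4707229 − 0.4780020)/3 = 0.4682965
I_{2,2} = (16·0.4682965 − 0.4684443) / 15 = 0.4682866

0.46829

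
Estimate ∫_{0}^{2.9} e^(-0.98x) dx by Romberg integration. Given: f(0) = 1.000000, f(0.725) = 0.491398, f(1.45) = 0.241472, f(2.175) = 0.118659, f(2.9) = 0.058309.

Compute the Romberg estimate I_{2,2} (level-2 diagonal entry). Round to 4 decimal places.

0.9611

I_{0,0} (trapezoid, 1 panel, h=2.9000): 1.534548
I_{1,0} (trapezoid, 2 panels, h=1.4500): 1.117408
I_{2,0} (trapezoid, 4 panels, h=0.7250): 1.000996
I_{1,1} = 1.117408 + (1.117408 − 1.534548)/3 = 0.978361
I_{2,1} = 1.000996 + (1.000996 − 1.117408)/3 = 0.962192
I_{2,2} = 0.962192 + (0.962192 − 0.978361)/15 = 0.961114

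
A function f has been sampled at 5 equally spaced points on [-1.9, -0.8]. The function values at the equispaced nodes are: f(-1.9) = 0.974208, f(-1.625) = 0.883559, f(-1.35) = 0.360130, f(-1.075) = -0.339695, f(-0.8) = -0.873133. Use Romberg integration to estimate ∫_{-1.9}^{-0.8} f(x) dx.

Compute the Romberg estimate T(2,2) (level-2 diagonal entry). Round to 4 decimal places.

T(0,0) (trapezoid, 1 panel, h=1.1000): 0.055591
T(1,0) (trapezoid, 2 panels, h=0.5500): 0.225867
T(2,0) (trapezoid, 4 panels, h=0.2750): 0.262496
T(1,1) = 0.225867 + (0.225867 − 0.055591)/3 = 0.282626
T(2,1) = 0.262496 + (0.262496 − 0.225867)/3 = 0.274706
T(2,2) = 0.274706 + (0.274706 − 0.282626)/15 = 0.274178

0.2742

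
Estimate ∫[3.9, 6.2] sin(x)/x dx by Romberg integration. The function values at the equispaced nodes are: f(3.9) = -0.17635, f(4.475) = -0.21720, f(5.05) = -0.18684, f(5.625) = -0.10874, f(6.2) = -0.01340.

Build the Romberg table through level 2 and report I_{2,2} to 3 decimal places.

I_{0,0} (trapezoid, 1 panel, h=2.3000): -0.21821
I_{1,0} (trapezoid, 2 panels, h=1.1500): -0.32397
I_{2,0} (trapezoid, 4 panels, h=0.5750): -0.34940
I_{1,1} = -0.32397 + (-0.32397 − (-0.21821))/3 = -0.35922
I_{2,1} = -0.34940 + (-0.34940 − (-0.32397))/3 = -0.35788
I_{2,2} = -0.35788 + (-0.35788 − (-0.35922))/15 = -0.35779

-0.358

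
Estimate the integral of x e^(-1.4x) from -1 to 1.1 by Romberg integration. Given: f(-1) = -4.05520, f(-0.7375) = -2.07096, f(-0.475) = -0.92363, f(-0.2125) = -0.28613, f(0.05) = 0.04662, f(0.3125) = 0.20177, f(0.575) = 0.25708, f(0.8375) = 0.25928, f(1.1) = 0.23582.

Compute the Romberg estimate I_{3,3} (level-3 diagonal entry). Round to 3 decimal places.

-1.105

I_{0,0} (trapezoid, 1 panel, h=2.1000): -4.01035
I_{1,0} (trapezoid, 2 panels, h=1.0500): -1.95622
I_{2,0} (trapezoid, 4 panels, h=0.5250): -1.32805
I_{3,0} (trapezoid, 8 panels, h=0.2625): -1.16174
I_{1,1} = -1.95622 + (-1.95622 − (-4.01035))/3 = -1.27151
I_{2,1} = -1.32805 + (-1.32805 − (-1.95622))/3 = -1.11866
I_{3,1} = -1.16174 + (-1.16174 − (-1.32805))/3 = -1.10630
I_{2,2} = -1.11866 + (-1.11866 − (-1.27151))/15 = -1.10847
I_{3,2} = -1.10630 + (-1.10630 − (-1.11866))/15 = -1.10548
I_{3,3} = -1.10548 + (-1.10548 − (-1.10847))/63 = -1.10543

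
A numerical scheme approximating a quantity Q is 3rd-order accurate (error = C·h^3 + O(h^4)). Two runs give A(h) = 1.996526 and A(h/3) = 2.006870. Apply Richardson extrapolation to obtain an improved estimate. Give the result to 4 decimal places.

2.0073

Extrapolated value = (27·A(h/3) − A(h)) / (27 − 1)
= (27·2.006870 − 1.996526) / 26
= 52.188964 / 26 = 2.007268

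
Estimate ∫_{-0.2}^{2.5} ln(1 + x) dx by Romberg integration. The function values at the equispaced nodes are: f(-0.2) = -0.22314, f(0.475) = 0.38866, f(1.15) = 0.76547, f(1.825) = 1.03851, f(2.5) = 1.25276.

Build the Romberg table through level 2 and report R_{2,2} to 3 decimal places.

1.862

R_{0,0} (trapezoid, 1 panel, h=2.7000): 1.38999
R_{1,0} (trapezoid, 2 panels, h=1.3500): 1.72838
R_{2,0} (trapezoid, 4 panels, h=0.6750): 1.82753
R_{1,1} = 1.72838 + (1.72838 − 1.38999)/3 = 1.84118
R_{2,1} = 1.82753 + (1.82753 − 1.72838)/3 = 1.86058
R_{2,2} = 1.86058 + (1.86058 − 1.84118)/15 = 1.86187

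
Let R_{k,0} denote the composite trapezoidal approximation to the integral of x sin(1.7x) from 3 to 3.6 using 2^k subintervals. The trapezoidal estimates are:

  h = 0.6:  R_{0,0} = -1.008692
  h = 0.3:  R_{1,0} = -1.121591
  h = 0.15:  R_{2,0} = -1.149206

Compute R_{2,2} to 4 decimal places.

Richardson extrapolation on the trapezoidal column (denominator 4−1=3):
R_{1,1} = -1.121591 + (-1.121591 − (-1.008692))/3 = -1.159224
R_{2,1} = -1.149206 + (-1.149206 − (-1.121591))/3 = -1.158411
R_{2,2} = -1.158411 + (-1.158411 − (-1.159224))/15 = -1.158357

-1.1584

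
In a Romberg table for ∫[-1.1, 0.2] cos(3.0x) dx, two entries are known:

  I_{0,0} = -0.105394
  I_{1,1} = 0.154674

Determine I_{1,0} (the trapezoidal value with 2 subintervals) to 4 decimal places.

From I_{1,1} = (4·I_{1,0} − I_{0,0})/3, solve for I_{1,0}:
4·I_{1,0} = 3·0.154674 + (-0.105394) = 0.358628
I_{1,0} = 0.089657

0.0897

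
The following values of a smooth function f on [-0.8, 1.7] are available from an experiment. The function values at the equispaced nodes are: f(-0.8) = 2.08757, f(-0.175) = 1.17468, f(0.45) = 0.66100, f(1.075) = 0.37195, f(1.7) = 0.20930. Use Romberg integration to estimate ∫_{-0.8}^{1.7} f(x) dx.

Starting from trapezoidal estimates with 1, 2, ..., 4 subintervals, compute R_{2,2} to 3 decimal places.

R_{0,0} (trapezoid, 1 panel, h=2.5000): 2.87109
R_{1,0} (trapezoid, 2 panels, h=1.2500): 2.26179
R_{2,0} (trapezoid, 4 panels, h=0.6250): 2.09754
R_{1,1} = 2.26179 + (2.26179 − 2.87109)/3 = 2.05869
R_{2,1} = 2.09754 + (2.09754 − 2.26179)/3 = 2.04279
R_{2,2} = 2.04279 + (2.04279 − 2.05869)/15 = 2.04173

2.042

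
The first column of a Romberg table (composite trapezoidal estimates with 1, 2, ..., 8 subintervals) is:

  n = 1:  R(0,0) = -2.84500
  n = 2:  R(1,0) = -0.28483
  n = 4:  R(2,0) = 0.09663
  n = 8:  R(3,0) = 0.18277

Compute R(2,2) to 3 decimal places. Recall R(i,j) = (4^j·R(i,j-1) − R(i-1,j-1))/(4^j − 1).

R(1,1) = (4·(-0.28483) − (-2.84500)) / 3 = 0.56856
R(2,1) = (4·0.09663 − (-0.28483)) / 3 = 0.22378
R(2,2) = 0.22378 + (0.22378 − 0.56856)/15 = 0.20079

0.201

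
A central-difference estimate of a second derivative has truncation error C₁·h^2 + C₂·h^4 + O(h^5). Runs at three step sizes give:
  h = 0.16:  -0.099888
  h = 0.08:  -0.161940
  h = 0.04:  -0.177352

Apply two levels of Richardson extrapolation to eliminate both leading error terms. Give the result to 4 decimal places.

First eliminate the h^2 term (factor 2^2 = 4):
  B₁ = (4·(-0.161940) − (-0.099888))/3 = -0.182624
  B₂ = (4·(-0.177352) − (-0.161940))/3 = -0.182489
Then eliminate the h^4 term (factor 2^4 = 16):
  (16·(-0.182489) − (-0.182624))/15 = -0.182480

-0.1825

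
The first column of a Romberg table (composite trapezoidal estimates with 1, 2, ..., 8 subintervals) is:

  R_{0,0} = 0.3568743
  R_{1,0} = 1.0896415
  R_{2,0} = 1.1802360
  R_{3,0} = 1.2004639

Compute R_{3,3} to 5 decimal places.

1.20707

Richardson extrapolation on the trapezoidal column (denominator 4−1=3):
R_{1,1} = 1.0896415 + (1.0896415 − 0.3568743)/3 = 1.3338972
R_{2,1} = 1.1802360 + (1.1802360 − 1.0896415)/3 = 1.2104342
R_{3,1} = 1.2004639 + (1.2004639 − 1.1802360)/3 = 1.2072065
R_{2,2} = 1.2104342 + (1.2104342 − 1.3338972)/15 = 1.2022033
R_{3,2} = (16·1.2072065 − 1.2104342) / 15 = 1.2069913
R_{3,3} = 1.2069913 + (1.2069913 − 1.2022033)/63 = 1.2070673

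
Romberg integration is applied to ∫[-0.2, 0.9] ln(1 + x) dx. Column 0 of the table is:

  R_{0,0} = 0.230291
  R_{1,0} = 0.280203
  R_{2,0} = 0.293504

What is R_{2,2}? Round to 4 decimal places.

R_{1,1} = (4·0.280203 − 0.230291) / 3 = 0.296840
R_{2,1} = (4·0.293504 − 0.280203) / 3 = 0.297938
R_{2,2} = (16·0.297938 − 0.296840) / 15 = 0.298011
(Column j=1 coincides with Simpson's rule on the same nodes.)

0.2980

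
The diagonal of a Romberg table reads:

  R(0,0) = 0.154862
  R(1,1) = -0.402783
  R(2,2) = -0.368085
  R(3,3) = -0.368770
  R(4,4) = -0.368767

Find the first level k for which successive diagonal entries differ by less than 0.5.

k = 2

|R(1,1) − R(0,0)| = 0.557645 ≥ 0.5
|R(2,2) − R(1,1)| = 0.034698 < 0.5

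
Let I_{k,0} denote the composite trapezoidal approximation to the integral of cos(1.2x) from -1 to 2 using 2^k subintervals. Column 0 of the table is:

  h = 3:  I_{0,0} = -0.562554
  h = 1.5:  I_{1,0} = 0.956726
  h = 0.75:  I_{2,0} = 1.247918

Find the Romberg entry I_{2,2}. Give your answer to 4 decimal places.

I_{1,1} = 0.956726 + (0.956726 − (-0.562554))/3 = 1.463153
I_{2,1} = (4·1.247918 − 0.956726) / 3 = 1.344982
I_{2,2} = 1.344982 + (1.344982 − 1.463153)/15 = 1.337104
(Column j=1 coincides with Simpson's rule on the same nodes.)

1.3371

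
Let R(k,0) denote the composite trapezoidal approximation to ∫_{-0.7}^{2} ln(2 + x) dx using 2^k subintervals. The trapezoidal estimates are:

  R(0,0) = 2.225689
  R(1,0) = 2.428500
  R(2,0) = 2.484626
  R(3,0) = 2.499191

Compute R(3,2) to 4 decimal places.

Richardson extrapolation on the trapezoidal column (denominator 4−1=3):
R(2,1) = 2.484626 + (2.484626 − 2.428500)/3 = 2.503335
R(3,1) = (4·2.499191 − 2.484626) / 3 = 2.504046
R(3,2) = 2.504046 + (2.504046 − 2.503335)/15 = 2.504093

2.5041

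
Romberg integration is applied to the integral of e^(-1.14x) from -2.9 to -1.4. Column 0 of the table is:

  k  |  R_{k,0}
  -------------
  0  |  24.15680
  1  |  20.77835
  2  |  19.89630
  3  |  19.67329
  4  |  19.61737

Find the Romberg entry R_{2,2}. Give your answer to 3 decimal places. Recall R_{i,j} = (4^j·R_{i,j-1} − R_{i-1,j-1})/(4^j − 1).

19.599

Richardson extrapolation on the trapezoidal column (denominator 4−1=3):
R_{1,1} = 20.77835 + (20.77835 − 24.15680)/3 = 19.65220
R_{2,1} = 19.89630 + (19.89630 − 20.77835)/3 = 19.60228
R_{2,2} = 19.60228 + (19.60228 − 19.65220)/15 = 19.59895
(Column j=1 coincides with Simpson's rule on the same nodes.)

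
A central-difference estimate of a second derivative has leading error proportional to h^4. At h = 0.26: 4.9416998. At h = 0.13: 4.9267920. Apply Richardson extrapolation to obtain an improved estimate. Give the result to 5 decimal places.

The leading error scales as h^4; refining by a factor of 2 reduces it by 2^4 = 16.
Extrapolated value = (16·A(h/2) − A(h)) / (16 − 1)
= (16·4.9267920 − 4.9416998) / 15
= 73.8869722 / 15 = 4.9257981

4.92580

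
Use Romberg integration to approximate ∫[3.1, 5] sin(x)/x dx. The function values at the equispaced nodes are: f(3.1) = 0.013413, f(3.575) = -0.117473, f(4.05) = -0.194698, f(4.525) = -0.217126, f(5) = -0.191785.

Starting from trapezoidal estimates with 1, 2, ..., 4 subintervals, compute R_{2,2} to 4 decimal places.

-0.3017

R_{0,0} (trapezoid, 1 panel, h=1.9000): -0.169453
R_{1,0} (trapezoid, 2 panels, h=0.9500): -0.269690
R_{2,0} (trapezoid, 4 panels, h=0.4750): -0.293779
R_{1,1} = -0.269690 + (-0.269690 − (-0.169453))/3 = -0.303102
R_{2,1} = -0.293779 + (-0.293779 − (-0.269690))/3 = -0.301809
R_{2,2} = -0.301809 + (-0.301809 − (-0.303102))/15 = -0.301723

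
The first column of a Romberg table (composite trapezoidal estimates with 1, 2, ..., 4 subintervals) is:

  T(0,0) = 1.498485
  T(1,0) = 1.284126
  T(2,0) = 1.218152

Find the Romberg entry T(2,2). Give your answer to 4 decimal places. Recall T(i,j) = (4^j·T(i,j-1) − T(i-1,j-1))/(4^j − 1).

T(1,1) = 1.284126 + (1.284126 − 1.498485)/3 = 1.212673
T(2,1) = (4·1.218152 − 1.284126) / 3 = 1.196161
T(2,2) = (16·1.196161 − 1.212673) / 15 = 1.195060

1.1951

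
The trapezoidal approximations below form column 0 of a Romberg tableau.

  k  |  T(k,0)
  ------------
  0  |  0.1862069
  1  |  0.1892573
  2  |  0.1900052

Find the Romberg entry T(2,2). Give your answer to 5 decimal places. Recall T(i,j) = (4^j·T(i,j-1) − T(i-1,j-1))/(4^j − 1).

0.19025

T(1,1) = (4·0.1892573 − 0.1862069) / 3 = 0.1902741
T(2,1) = (4·0.1900052 − 0.1892573) / 3 = 0.1902545
T(2,2) = (16·0.1902545 − 0.1902741) / 15 = 0.1902532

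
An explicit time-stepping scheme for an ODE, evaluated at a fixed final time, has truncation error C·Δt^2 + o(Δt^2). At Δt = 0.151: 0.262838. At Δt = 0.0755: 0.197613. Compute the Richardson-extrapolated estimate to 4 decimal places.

0.1759

Extrapolated value = (4·A(Δt/2) − A(Δt)) / (4 − 1)
= (4·0.197613 − 0.262838) / 3
= 0.527614 / 3 = 0.175871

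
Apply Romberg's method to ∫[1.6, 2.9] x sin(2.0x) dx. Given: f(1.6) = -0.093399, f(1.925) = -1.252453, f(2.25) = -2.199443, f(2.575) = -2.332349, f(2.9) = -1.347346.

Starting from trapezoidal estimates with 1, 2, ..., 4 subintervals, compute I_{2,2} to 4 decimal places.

-2.1839

I_{0,0} (trapezoid, 1 panel, h=1.3000): -0.936484
I_{1,0} (trapezoid, 2 panels, h=0.6500): -1.897880
I_{2,0} (trapezoid, 4 panels, h=0.3250): -2.114001
I_{1,1} = -1.897880 + (-1.897880 − (-0.936484))/3 = -2.218345
I_{2,1} = -2.114001 + (-2.114001 − (-1.897880))/3 = -2.186041
I_{2,2} = -2.186041 + (-2.186041 − (-2.218345))/15 = -2.183887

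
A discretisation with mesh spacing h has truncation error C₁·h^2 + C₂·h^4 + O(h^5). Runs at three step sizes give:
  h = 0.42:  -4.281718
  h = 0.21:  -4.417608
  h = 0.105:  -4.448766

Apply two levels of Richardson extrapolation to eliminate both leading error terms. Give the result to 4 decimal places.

-4.4589

First eliminate the h^2 term (factor 2^2 = 4):
  B₁ = (4·(-4.417608) − (-4.281718))/3 = -4.462905
  B₂ = (4·(-4.448766) − (-4.417608))/3 = -4.459152
Then eliminate the h^4 term (factor 2^4 = 16):
  (16·(-4.459152) − (-4.462905))/15 = -4.458902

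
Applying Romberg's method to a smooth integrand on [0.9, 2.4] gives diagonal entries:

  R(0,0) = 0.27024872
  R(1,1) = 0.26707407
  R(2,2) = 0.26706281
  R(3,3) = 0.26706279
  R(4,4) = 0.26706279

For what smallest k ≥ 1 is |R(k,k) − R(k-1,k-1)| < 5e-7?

|R(1,1) − R(0,0)| = 0.00317465 ≥ 5e-7
|R(2,2) − R(1,1)| = 0.00001126 ≥ 5e-7
|R(3,3) − R(2,2)| = 0.00000002 < 5e-7

k = 3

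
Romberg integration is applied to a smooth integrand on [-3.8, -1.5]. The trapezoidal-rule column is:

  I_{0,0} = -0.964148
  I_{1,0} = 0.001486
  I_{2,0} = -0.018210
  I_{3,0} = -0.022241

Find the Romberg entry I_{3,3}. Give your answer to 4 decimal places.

I_{1,1} = 0.001486 + (0.001486 − (-0.964148))/3 = 0.323364
I_{2,1} = -0.018210 + (-0.018210 − 0.001486)/3 = -0.024775
I_{3,1} = (4·(-0.022241) − (-0.018210)) / 3 = -0.023585
I_{2,2} = -0.024775 + (-0.024775 − 0.323364)/15 = -0.047984
I_{3,2} = (16·(-0.023585) − (-0.024775)) / 15 = -0.023506
I_{3,3} = (64·(-0.023506) − (-0.047984)) / 63 = -0.023117

-0.0231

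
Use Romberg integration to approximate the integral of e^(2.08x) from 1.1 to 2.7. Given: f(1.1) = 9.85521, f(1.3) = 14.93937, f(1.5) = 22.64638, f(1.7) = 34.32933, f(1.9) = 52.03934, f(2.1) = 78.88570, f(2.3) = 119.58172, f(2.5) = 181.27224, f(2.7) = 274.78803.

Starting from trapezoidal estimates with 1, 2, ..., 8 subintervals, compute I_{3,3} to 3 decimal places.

I_{0,0} (trapezoid, 1 panel, h=1.6000): 227.71459
I_{1,0} (trapezoid, 2 panels, h=0.8000): 155.48877
I_{2,0} (trapezoid, 4 panels, h=0.4000): 134.63562
I_{3,0} (trapezoid, 8 panels, h=0.2000): 129.20314
I_{1,1} = 155.48877 + (155.48877 − 227.71459)/3 = 131.41350
I_{2,1} = 134.63562 + (134.63562 − 155.48877)/3 = 127.68457
I_{3,1} = 129.20314 + (129.20314 − 134.63562)/3 = 127.39231
I_{2,2} = 127.68457 + (127.68457 − 131.41350)/15 = 127.43597
I_{3,2} = 127.39231 + (127.39231 − 127.68457)/15 = 127.37283
I_{3,3} = 127.37283 + (127.37283 − 127.43597)/63 = 127.37183

127.372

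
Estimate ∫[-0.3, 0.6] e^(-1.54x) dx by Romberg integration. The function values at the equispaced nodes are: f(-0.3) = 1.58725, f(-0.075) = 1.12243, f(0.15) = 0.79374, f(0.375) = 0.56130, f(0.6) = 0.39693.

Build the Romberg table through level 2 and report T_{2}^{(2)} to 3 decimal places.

0.773

T_{0}^{(0)} (trapezoid, 1 panel, h=0.9000): 0.89288
T_{1}^{(0)} (trapezoid, 2 panels, h=0.4500): 0.80362
T_{2}^{(0)} (trapezoid, 4 panels, h=0.2250): 0.78065
T_{1}^{(1)} = 0.80362 + (0.80362 − 0.89288)/3 = 0.77387
T_{2}^{(1)} = 0.78065 + (0.78065 − 0.80362)/3 = 0.77299
T_{2}^{(2)} = 0.77299 + (0.77299 − 0.77387)/15 = 0.77293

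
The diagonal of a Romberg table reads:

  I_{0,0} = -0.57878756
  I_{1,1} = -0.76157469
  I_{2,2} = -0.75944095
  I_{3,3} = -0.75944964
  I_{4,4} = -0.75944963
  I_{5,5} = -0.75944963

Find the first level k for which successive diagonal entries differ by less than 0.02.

k = 2

|I_{1,1} − I_{0,0}| = 0.18278713 ≥ 0.02
|I_{2,2} − I_{1,1}| = 0.00213374 < 0.02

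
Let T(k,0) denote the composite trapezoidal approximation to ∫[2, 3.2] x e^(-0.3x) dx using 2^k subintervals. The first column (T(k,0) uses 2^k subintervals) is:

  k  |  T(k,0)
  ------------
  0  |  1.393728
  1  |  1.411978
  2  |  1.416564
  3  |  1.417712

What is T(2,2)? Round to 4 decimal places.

1.4181

T(1,1) = (4·1.411978 − 1.393728) / 3 = 1.418061
T(2,1) = 1.416564 + (1.416564 − 1.411978)/3 = 1.418093
T(2,2) = 1.418093 + (1.418093 − 1.418061)/15 = 1.418095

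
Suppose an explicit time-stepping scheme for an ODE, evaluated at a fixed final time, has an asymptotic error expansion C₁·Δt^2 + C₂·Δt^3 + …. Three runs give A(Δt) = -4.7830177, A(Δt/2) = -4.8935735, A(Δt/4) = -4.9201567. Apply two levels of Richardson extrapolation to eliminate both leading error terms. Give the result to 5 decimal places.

First eliminate the Δt^2 term (factor 2^2 = 4):
  B₁ = (4·(-4.8935735) − (-4.7830177))/3 = -4.9304254
  B₂ = (4·(-4.9201567) − (-4.8935735))/3 = -4.9290178
Then eliminate the Δt^3 term (factor 2^3 = 8):
  (8·(-4.9290178) − (-4.9304254))/7 = -4.9288167

-4.92882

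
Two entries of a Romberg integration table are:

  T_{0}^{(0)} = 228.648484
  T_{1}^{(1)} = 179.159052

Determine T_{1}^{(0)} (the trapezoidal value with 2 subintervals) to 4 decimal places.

From T_{1}^{(1)} = (4·T_{1}^{(0)} − T_{0}^{(0)})/3, solve for T_{1}^{(0)}:
4·T_{1}^{(0)} = 3·179.159052 + 228.648484 = 766.125640
T_{1}^{(0)} = 191.531410

191.5314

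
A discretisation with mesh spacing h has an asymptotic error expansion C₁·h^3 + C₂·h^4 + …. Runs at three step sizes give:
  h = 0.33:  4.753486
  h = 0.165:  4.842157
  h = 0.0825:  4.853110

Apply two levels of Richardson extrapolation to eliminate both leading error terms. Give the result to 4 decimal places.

4.8547

First eliminate the h^3 term (factor 2^3 = 8):
  B₁ = (8·4.842157 − 4.753486)/7 = 4.854824
  B₂ = (8·4.853110 − 4.842157)/7 = 4.854675
Then eliminate the h^4 term (factor 2^4 = 16):
  (16·4.854675 − 4.854824)/15 = 4.854665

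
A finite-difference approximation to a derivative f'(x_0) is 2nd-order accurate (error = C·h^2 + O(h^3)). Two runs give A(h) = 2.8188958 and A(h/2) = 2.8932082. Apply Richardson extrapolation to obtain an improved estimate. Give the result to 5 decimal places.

The leading error scales as h^2; refining by a factor of 2 reduces it by 2^2 = 4.
Extrapolated value = (4·A(h/2) − A(h)) / (4 − 1)
= (4·2.8932082 − 2.8188958) / 3
= 8.7539370 / 3 = 2.9179790

2.91798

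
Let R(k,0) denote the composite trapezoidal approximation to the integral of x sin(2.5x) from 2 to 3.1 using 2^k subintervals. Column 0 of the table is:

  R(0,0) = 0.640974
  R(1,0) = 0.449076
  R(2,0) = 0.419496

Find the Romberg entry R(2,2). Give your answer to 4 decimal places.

0.4113

R(1,1) = 0.449076 + (0.449076 − 0.640974)/3 = 0.385110
R(2,1) = (4·0.419496 − 0.449076) / 3 = 0.409636
R(2,2) = 0.409636 + (0.409636 − 0.385110)/15 = 0.411271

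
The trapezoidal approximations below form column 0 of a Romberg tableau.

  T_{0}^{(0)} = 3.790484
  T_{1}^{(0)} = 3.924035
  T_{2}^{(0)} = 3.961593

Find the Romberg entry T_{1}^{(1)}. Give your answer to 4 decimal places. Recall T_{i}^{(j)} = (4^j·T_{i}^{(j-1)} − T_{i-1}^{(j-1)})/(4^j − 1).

3.9686

Richardson extrapolation on the trapezoidal column (denominator 4−1=3):
T_{1}^{(1)} = (4·3.924035 − 3.790484) / 3 = 3.968552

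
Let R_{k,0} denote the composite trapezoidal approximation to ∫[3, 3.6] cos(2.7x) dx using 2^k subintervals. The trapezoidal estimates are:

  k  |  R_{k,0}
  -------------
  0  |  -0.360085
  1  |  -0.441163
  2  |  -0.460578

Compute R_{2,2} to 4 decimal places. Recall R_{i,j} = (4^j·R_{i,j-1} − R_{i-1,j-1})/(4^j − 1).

Richardson extrapolation on the trapezoidal column (denominator 4−1=3):
R_{1,1} = -0.441163 + (-0.441163 − (-0.360085))/3 = -0.468189
R_{2,1} = -0.460578 + (-0.460578 − (-0.441163))/3 = -0.467050
R_{2,2} = -0.467050 + (-0.467050 − (-0.468189))/15 = -0.466974

-0.4670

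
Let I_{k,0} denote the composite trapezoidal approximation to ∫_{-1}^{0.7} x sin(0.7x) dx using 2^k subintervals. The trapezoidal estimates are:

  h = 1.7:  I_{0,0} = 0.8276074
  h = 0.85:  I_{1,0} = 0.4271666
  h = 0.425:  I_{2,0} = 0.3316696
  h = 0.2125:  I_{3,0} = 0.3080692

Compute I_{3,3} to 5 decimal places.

Richardson extrapolation on the trapezoidal column (denominator 4−1=3):
I_{1,1} = (4·0.4271666 − 0.8276074) / 3 = 0.2936863
I_{2,1} = (4·0.3316696 − 0.4271666) / 3 = 0.2998373
I_{3,1} = (4·0.3080692 − 0.3316696) / 3 = 0.3002024
I_{2,2} = 0.2998373 + (0.2998373 − 0.2936863)/15 = 0.3002474
I_{3,2} = 0.3002024 + (0.3002024 − 0.2998373)/15 = 0.3002267
I_{3,3} = (64·0.3002267 − 0.3002474) / 63 = 0.3002264

0.30023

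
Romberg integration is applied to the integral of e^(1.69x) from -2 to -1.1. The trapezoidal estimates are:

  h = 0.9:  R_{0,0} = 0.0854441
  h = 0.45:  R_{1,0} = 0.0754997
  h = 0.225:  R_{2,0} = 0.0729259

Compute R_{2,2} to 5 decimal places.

0.07206

R_{1,1} = 0.0754997 + (0.0754997 − 0.0854441)/3 = 0.0721849
R_{2,1} = 0.0729259 + (0.0729259 − 0.0754997)/3 = 0.0720680
R_{2,2} = (16·0.0720680 − 0.0721849) / 15 = 0.0720602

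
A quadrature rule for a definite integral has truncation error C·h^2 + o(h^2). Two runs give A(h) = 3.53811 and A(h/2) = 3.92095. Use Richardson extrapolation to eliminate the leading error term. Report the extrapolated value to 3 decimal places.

4.049

The leading error scales as h^2; refining by a factor of 2 reduces it by 2^2 = 4.
Extrapolated value = (4·A(h/2) − A(h)) / (4 − 1)
= (4·3.92095 − 3.53811) / 3
= 12.14569 / 3 = 4.04856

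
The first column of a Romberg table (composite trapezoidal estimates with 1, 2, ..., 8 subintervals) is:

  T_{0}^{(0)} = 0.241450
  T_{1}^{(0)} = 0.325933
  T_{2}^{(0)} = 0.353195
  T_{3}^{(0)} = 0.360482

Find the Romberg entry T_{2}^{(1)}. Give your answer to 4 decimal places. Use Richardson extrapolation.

0.3623

T_{2}^{(1)} = 0.353195 + (0.353195 − 0.325933)/3 = 0.362282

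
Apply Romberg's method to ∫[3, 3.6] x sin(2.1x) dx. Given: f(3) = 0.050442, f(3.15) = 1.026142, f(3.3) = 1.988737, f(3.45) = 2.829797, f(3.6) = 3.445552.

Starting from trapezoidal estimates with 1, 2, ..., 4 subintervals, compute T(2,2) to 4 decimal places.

1.1448

T(0,0) (trapezoid, 1 panel, h=0.6000): 1.048798
T(1,0) (trapezoid, 2 panels, h=0.3000): 1.121020
T(2,0) (trapezoid, 4 panels, h=0.1500): 1.138901
T(1,1) = 1.121020 + (1.121020 − 1.048798)/3 = 1.145094
T(2,1) = 1.138901 + (1.138901 − 1.121020)/3 = 1.144861
T(2,2) = 1.144861 + (1.144861 − 1.145094)/15 = 1.144845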